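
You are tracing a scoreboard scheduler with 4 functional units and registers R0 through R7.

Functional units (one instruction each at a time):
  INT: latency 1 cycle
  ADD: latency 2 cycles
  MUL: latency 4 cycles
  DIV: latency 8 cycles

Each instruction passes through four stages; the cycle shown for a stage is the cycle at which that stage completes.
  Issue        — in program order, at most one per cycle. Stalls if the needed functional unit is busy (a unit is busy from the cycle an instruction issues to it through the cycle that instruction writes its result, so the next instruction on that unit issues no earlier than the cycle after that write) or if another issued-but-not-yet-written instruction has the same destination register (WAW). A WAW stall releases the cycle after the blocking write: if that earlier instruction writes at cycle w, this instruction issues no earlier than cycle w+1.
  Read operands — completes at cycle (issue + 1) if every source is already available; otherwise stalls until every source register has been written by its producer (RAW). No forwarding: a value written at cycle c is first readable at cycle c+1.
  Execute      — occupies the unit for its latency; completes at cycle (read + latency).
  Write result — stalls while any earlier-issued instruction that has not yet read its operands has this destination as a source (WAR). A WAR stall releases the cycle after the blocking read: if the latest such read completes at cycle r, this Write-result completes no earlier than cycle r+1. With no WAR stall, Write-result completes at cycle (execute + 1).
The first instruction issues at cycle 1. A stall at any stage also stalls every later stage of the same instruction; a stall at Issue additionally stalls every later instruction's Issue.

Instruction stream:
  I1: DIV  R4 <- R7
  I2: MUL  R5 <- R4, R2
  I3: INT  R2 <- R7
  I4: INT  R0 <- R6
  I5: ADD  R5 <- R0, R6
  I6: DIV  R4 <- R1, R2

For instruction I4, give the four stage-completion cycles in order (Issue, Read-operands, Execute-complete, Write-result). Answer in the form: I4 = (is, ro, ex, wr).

[1] issue I1 (DIV)
[2] I1 read-ops, issue I2 (MUL)
[3] issue I3 (INT)
[4] I3 read-ops
[5] I3 finished on INT
[10] I1 finished on DIV
[11] I1→R4
[12] I2 read-ops
[13] I3→R2
[14] issue I4 (INT)
[15] I4 read-ops
[16] I2 finished on MUL, I4 finished on INT
[17] I2→R5, I4→R0
[18] issue I5 (ADD)
[19] I5 read-ops, issue I6 (DIV)
[20] I6 read-ops
[21] I5 finished on ADD
[22] I5→R5
[28] I6 finished on DIV
[29] I6→R4

I4 = (14, 15, 16, 17)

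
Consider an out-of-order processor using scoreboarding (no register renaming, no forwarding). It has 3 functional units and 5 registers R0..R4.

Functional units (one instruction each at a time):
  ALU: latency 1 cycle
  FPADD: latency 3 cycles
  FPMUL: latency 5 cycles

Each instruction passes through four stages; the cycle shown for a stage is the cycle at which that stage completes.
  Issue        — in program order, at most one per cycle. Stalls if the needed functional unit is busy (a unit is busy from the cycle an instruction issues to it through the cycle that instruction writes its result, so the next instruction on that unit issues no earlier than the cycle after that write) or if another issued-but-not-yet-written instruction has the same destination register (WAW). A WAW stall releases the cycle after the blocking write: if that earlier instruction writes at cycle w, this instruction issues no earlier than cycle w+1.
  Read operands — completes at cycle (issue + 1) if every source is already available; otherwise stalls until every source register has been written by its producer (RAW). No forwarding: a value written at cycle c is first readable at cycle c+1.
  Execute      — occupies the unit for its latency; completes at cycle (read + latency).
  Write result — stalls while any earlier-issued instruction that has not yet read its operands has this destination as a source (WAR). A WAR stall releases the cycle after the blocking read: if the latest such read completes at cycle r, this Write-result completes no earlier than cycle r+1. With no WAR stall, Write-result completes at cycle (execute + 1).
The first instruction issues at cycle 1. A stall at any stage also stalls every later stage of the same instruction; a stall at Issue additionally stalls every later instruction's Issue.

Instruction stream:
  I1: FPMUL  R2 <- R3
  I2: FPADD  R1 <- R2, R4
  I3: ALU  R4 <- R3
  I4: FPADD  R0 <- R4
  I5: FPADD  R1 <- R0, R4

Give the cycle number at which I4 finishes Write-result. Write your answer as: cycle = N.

cycle 1: I1 dispatched to FPMUL
cycle 2: I1 operands ready; I2 dispatched to FPADD
cycle 3: I3 dispatched to ALU
cycle 4: I3 operands ready
cycle 5: I3 complete
cycle 7: I1 complete
cycle 8: R2←I1
cycle 9: I2 operands ready
cycle 10: R4←I3
cycle 12: I2 complete
cycle 13: R1←I2
cycle 14: I4 dispatched to FPADD
cycle 15: I4 operands ready
cycle 18: I4 complete
cycle 19: R0←I4
cycle 20: I5 dispatched to FPADD
cycle 21: I5 operands ready
cycle 24: I5 complete
cycle 25: R1←I5

cycle = 19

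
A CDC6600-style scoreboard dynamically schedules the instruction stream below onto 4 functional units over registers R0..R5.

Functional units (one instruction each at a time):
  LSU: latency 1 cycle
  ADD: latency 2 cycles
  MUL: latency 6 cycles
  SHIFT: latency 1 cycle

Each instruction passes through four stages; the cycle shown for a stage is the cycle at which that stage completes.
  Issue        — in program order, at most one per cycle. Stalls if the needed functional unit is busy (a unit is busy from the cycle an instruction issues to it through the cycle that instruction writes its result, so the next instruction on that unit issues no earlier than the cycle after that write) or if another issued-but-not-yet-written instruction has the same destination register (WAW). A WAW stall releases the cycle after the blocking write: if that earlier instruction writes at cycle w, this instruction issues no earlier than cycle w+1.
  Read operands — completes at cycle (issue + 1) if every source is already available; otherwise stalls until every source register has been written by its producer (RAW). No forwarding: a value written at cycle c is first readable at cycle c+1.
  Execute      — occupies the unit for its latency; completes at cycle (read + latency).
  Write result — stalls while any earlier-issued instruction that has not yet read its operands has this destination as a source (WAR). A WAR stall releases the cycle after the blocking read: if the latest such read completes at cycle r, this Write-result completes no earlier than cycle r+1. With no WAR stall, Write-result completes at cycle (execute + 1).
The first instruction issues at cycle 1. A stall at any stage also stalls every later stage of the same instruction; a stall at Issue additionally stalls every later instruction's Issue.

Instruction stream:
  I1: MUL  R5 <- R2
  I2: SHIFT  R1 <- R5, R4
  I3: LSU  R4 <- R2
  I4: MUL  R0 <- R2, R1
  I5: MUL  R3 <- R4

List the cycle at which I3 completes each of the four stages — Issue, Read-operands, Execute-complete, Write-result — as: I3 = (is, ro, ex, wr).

cycle 1: issue I1 (MUL)
cycle 2: I1 read-ops | issue I2 (SHIFT)
cycle 3: issue I3 (LSU)
cycle 4: I3 read-ops
cycle 5: I3 finished on LSU
cycle 8: I1 finished on MUL
cycle 9: I1→R5
cycle 10: I2 read-ops | issue I4 (MUL)
cycle 11: I2 finished on SHIFT | I3→R4
cycle 12: I2→R1
cycle 13: I4 read-ops
cycle 19: I4 finished on MUL
cycle 20: I4→R0
cycle 21: issue I5 (MUL)
cycle 22: I5 read-ops
cycle 28: I5 finished on MUL
cycle 29: I5→R3

I3 = (3, 4, 5, 11)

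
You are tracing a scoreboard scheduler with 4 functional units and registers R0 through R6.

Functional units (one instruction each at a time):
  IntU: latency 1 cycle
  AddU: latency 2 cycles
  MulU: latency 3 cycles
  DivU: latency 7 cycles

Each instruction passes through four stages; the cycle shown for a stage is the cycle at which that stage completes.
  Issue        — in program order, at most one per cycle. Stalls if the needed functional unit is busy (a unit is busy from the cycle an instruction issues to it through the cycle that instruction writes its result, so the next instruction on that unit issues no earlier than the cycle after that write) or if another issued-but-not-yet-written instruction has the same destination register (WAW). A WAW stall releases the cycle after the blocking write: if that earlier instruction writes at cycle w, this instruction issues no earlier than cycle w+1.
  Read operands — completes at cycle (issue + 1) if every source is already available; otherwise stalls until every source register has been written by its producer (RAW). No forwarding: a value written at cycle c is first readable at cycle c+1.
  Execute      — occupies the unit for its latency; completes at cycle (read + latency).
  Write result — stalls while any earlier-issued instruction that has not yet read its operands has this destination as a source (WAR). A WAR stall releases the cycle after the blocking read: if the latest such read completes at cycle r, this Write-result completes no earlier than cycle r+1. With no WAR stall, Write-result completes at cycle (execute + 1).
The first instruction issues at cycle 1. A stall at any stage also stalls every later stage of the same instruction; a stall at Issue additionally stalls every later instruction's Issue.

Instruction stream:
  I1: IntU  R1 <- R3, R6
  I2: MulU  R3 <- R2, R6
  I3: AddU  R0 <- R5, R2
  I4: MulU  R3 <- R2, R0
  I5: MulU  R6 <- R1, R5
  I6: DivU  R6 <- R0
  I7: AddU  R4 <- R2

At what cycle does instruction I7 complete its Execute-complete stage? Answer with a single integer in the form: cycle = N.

cycle = 24

I1 -> (1, 2, 3, 4)
I2 -> (2, 3, 6, 7)
I3 -> (3, 4, 6, 7)
I4 -> (8, 9, 12, 13)  // struct: MulU busy until I2 writes@7
I5 -> (14, 15, 18, 19)  // struct: MulU busy until I4 writes@13
I6 -> (20, 21, 28, 29)  // WAW R6: wait I5 write@19
I7 -> (21, 22, 24, 25)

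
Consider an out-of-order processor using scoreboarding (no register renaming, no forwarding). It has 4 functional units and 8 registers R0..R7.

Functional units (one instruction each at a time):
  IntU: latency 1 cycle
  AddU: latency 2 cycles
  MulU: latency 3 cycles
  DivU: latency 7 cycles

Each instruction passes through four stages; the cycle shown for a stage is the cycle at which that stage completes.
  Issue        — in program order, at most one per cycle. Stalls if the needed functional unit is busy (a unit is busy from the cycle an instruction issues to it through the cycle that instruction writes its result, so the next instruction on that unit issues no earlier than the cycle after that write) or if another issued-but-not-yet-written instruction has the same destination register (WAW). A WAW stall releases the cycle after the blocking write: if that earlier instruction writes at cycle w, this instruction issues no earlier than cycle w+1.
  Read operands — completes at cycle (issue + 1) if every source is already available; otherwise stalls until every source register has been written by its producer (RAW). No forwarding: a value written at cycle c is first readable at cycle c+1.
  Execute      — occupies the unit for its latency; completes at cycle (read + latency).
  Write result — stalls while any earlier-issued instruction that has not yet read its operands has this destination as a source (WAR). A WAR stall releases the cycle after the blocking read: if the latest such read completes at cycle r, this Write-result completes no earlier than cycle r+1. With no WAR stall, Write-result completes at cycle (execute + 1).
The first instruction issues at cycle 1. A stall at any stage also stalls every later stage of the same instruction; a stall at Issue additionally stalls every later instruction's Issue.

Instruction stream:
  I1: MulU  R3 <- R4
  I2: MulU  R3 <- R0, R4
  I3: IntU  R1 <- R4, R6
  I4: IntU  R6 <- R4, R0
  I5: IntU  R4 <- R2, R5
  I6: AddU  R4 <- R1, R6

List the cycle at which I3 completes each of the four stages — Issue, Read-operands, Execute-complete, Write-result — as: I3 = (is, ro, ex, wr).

  I1 | 1 | 2 | 5 | 6
  I2 | 7 | 8 | 11 | 12   struct: MulU busy until I1 writes@6
  I3 | 8 | 9 | 10 | 11
  I4 | 12 | 13 | 14 | 15   struct: IntU busy until I3 writes@11
  I5 | 16 | 17 | 18 | 19   struct: IntU busy until I4 writes@15
  I6 | 20 | 21 | 23 | 24   WAW R4: wait I5 write@19

I3 = (8, 9, 10, 11)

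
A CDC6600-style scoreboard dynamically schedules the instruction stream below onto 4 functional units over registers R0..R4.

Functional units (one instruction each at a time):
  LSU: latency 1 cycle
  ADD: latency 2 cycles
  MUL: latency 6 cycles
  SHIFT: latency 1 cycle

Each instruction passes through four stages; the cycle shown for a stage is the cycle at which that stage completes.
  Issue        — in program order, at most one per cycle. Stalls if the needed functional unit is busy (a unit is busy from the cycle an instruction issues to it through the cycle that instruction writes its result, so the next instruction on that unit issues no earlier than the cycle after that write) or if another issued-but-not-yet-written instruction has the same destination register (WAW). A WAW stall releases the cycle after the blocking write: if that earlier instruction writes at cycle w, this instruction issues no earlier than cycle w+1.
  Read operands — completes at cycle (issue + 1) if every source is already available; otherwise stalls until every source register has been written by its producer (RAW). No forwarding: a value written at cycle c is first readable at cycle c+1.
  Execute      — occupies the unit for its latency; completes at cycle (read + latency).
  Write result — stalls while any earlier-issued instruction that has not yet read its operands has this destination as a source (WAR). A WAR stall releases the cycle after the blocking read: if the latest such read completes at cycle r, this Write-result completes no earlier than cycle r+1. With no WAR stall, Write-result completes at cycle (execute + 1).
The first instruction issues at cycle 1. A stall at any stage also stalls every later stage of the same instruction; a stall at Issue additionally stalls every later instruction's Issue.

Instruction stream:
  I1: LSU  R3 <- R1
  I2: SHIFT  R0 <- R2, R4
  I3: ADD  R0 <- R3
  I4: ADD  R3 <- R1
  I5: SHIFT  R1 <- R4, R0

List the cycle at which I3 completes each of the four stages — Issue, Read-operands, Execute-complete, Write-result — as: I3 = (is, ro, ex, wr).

I3 = (6, 7, 9, 10)

1) issue 1, read 2, done 3, write 4
2) issue 2, read 3, done 4, write 5
3) issue 6, read 7, done 9, write 10  <WAW R0: wait I2 write@5>
4) issue 11, read 12, done 14, write 15  <struct: ADD busy until I3 writes@10>
5) issue 12, read 13, done 14, write 15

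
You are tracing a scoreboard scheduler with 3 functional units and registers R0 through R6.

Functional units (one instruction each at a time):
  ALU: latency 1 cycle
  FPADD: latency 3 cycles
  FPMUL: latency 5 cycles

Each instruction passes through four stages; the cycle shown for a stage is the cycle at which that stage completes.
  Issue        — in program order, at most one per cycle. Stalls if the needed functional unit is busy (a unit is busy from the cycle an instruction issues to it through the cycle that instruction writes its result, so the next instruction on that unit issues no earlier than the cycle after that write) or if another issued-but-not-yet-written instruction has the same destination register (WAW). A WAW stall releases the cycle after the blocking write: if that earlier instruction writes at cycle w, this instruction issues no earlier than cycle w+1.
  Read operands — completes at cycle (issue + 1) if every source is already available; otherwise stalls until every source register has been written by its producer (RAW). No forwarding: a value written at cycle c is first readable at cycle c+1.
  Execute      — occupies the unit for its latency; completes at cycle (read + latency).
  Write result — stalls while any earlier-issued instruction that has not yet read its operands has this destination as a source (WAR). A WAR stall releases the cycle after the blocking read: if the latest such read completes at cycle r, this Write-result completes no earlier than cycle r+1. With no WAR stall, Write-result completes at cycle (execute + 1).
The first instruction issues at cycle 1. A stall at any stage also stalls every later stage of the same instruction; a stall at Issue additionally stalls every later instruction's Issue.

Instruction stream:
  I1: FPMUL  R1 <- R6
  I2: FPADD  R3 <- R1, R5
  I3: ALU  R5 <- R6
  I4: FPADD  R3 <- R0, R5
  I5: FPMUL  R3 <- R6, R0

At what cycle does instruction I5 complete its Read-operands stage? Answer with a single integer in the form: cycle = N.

cycle = 21

c1: I1 issues→FPMUL
c2: I1 reads · I2 issues→FPADD
c3: I3 issues→ALU
c4: I3 reads
c5: I3 exec-done
c7: I1 exec-done
c8: I1 writes R1
c9: I2 reads
c10: I3 writes R5
c12: I2 exec-done
c13: I2 writes R3
c14: I4 issues→FPADD
c15: I4 reads
c18: I4 exec-done
c19: I4 writes R3
c20: I5 issues→FPMUL
c21: I5 reads
c26: I5 exec-done
c27: I5 writes R3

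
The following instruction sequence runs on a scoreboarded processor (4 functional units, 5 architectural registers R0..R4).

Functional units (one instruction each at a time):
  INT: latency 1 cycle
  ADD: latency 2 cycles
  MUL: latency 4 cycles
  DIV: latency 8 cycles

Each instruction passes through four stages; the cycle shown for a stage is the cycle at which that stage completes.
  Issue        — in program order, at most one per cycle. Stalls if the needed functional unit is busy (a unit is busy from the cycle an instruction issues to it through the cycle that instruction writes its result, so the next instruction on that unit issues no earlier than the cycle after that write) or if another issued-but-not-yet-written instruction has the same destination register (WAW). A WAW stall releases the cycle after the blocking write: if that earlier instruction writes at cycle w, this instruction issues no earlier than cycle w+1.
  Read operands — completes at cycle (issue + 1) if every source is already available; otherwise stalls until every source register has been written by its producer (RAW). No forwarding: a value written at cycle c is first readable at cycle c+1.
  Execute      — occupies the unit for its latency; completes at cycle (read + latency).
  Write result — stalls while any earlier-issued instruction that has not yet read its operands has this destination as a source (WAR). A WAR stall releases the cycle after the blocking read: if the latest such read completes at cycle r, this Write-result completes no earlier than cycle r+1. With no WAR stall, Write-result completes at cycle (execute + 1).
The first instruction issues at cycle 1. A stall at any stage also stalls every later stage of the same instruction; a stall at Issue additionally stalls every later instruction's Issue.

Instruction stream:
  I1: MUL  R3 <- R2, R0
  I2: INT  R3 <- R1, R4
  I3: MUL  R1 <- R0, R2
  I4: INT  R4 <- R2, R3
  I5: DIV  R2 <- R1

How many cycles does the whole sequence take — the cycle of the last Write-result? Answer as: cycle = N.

cycle = 25

t=1  issue I1 (MUL)
t=2  I1 read-ops
t=6  I1 finished on MUL
t=7  I1→R3
t=8  issue I2 (INT)
t=9  I2 read-ops · issue I3 (MUL)
t=10  I2 finished on INT · I3 read-ops
t=11  I2→R3
t=12  issue I4 (INT)
t=13  I4 read-ops · issue I5 (DIV)
t=14  I3 finished on MUL · I4 finished on INT
t=15  I3→R1 · I4→R4
t=16  I5 read-ops
t=24  I5 finished on DIV
t=25  I5→R2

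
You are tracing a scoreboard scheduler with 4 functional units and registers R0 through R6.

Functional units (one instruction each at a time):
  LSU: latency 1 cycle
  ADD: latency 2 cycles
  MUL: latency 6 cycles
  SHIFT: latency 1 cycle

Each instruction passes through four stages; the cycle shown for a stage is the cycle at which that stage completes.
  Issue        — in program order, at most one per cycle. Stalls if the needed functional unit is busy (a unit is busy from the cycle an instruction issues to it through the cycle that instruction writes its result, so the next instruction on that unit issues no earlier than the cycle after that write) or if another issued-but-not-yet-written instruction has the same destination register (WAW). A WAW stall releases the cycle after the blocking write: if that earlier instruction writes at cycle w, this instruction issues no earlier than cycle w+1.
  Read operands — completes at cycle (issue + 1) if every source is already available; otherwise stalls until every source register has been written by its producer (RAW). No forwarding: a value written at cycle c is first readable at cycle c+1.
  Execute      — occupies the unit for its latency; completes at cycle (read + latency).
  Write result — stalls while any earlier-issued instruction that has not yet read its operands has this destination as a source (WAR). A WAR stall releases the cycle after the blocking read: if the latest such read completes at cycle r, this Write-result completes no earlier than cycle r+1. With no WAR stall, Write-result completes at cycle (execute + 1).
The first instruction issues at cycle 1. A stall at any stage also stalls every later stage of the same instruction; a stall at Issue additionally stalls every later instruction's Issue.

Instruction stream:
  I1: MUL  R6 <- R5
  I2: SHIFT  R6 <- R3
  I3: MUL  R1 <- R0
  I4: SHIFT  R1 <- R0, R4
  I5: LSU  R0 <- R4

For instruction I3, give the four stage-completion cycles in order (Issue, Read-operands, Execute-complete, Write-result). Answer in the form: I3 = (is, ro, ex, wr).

[I1] 1/2/8/9
[I2] 10/11/12/13  (WAW R6: wait I1 write@9)
[I3] 11/12/18/19
[I4] 20/21/22/23  (WAW R1: wait I3 write@19)
[I5] 21/22/23/24

I3 = (11, 12, 18, 19)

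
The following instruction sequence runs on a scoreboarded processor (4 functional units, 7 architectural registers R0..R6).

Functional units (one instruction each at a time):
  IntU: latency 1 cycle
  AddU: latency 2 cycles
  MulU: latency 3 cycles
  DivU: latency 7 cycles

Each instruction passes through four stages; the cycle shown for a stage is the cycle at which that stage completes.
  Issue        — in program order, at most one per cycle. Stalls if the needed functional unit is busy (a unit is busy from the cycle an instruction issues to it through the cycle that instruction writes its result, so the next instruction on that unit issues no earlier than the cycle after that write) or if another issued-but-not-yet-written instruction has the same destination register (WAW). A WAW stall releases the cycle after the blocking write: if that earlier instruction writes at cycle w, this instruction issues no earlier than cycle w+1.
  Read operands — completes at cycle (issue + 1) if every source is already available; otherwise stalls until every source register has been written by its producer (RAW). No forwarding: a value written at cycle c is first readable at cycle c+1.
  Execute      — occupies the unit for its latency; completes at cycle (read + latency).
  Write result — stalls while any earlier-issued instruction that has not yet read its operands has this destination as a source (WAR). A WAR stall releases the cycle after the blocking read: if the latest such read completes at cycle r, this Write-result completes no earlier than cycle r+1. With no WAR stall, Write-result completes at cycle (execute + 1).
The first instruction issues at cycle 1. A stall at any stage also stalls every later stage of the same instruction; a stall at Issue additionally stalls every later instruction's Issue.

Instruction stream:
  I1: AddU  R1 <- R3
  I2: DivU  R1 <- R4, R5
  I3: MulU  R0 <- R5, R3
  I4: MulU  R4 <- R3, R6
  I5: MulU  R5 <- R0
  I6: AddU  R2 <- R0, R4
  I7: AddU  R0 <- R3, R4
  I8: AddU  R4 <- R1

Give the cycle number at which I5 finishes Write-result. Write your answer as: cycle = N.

cycle = 24

  I1 | 1 | 2 | 4 | 5
  I2 | 6 | 7 | 14 | 15   WAW R1: wait I1 write@5
  I3 | 7 | 8 | 11 | 12
  I4 | 13 | 14 | 17 | 18   struct: MulU busy until I3 writes@12
  I5 | 19 | 20 | 23 | 24   struct: MulU busy until I4 writes@18
  I6 | 20 | 21 | 23 | 24
  I7 | 25 | 26 | 28 | 29   struct: AddU busy until I6 writes@24
  I8 | 30 | 31 | 33 | 34   struct: AddU busy until I7 writes@29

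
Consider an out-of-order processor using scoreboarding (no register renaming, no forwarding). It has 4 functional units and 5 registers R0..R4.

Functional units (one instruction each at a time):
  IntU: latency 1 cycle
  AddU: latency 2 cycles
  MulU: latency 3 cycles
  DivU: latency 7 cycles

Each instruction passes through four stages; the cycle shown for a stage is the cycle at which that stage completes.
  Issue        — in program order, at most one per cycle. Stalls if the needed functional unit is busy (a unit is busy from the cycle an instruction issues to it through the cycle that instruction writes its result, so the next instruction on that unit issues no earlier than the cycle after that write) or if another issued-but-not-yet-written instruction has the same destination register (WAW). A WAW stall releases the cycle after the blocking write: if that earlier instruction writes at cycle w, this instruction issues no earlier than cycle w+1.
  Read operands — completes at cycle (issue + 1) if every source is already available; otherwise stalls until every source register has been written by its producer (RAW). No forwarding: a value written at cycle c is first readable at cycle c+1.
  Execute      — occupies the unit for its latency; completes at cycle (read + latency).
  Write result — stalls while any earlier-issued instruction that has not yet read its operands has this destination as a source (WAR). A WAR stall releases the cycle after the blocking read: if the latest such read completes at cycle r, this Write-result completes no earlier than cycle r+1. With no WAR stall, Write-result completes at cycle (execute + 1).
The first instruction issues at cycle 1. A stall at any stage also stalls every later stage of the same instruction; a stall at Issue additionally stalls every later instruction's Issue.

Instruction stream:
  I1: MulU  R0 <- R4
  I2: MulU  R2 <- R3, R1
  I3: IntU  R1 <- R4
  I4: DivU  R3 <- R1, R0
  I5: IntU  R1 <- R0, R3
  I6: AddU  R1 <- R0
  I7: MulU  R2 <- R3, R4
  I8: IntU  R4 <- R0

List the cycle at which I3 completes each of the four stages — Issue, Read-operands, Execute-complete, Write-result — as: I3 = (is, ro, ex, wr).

I3 = (8, 9, 10, 11)

cycle 1: I1→MulU
cycle 2: I1 RO
cycle 5: I1 EX
cycle 6: I1 WR R0
cycle 7: I2→MulU
cycle 8: I2 RO; I3→IntU
cycle 9: I3 RO; I4→DivU
cycle 10: I3 EX
cycle 11: I2 EX; I3 WR R1
cycle 12: I2 WR R2; I4 RO; I5→IntU
cycle 19: I4 EX
cycle 20: I4 WR R3
cycle 21: I5 RO
cycle 22: I5 EX
cycle 23: I5 WR R1
cycle 24: I6→AddU
cycle 25: I6 RO; I7→MulU
cycle 26: I7 RO; I8→IntU
cycle 27: I6 EX; I8 RO
cycle 28: I6 WR R1; I8 EX
cycle 29: I7 EX; I8 WR R4
cycle 30: I7 WR R2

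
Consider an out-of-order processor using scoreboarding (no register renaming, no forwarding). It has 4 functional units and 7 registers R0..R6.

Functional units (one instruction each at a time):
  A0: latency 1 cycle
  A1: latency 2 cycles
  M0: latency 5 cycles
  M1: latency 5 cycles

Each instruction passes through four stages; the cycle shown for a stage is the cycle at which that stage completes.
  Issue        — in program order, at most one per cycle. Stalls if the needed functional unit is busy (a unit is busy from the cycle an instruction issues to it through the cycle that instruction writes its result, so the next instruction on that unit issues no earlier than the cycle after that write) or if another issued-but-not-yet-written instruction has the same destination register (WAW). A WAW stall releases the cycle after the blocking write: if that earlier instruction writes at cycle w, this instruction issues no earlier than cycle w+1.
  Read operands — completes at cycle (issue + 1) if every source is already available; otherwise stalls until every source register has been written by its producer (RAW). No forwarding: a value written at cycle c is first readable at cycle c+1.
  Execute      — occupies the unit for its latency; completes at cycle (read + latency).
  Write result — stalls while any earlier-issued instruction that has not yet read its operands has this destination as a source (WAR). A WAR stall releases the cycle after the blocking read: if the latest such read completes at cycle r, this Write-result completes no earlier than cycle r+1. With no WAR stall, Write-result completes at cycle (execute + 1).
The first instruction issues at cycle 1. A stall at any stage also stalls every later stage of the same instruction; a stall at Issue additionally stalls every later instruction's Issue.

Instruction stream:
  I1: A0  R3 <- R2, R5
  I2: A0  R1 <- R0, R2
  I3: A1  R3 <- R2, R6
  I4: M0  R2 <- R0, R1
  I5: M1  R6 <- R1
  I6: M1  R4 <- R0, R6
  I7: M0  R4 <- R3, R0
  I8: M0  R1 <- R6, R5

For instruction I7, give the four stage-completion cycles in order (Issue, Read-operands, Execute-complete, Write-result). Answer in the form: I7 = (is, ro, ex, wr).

I7 = (24, 25, 30, 31)

c1: I1 issues→A0
c2: I1 reads
c3: I1 exec-done
c4: I1 writes R3
c5: I2 issues→A0
c6: I2 reads; I3 issues→A1
c7: I2 exec-done; I3 reads; I4 issues→M0
c8: I2 writes R1; I5 issues→M1
c9: I3 exec-done; I4 reads; I5 reads
c10: I3 writes R3
c14: I4 exec-done; I5 exec-done
c15: I4 writes R2; I5 writes R6
c16: I6 issues→M1
c17: I6 reads
c22: I6 exec-done
c23: I6 writes R4
c24: I7 issues→M0
c25: I7 reads
c30: I7 exec-done
c31: I7 writes R4
c32: I8 issues→M0
c33: I8 reads
c38: I8 exec-done
c39: I8 writes R1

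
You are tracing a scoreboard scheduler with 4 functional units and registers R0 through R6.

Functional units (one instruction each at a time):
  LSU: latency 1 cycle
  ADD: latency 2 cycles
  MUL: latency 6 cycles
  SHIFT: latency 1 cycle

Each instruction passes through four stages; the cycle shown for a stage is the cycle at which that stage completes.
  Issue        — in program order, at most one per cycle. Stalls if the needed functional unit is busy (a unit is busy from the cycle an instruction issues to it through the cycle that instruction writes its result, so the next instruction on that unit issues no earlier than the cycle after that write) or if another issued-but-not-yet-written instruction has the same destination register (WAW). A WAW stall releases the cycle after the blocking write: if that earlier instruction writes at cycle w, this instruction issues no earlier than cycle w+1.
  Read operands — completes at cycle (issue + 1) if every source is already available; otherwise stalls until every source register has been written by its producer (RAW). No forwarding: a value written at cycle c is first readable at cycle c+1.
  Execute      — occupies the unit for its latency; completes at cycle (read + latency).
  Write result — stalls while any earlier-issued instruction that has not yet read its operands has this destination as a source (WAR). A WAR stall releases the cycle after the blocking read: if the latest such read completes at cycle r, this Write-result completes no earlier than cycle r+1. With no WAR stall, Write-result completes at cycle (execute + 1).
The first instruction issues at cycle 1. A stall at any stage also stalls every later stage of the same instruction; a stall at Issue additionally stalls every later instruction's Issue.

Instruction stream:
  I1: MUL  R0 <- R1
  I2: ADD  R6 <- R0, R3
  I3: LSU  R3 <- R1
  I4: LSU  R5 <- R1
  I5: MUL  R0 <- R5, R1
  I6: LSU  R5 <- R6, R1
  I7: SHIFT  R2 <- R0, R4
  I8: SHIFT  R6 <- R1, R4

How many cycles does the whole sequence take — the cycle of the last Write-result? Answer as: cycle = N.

cycle = 30

t=1  I1 issues→MUL
t=2  I1 reads | I2 issues→ADD
t=3  I3 issues→LSU
t=4  I3 reads
t=5  I3 exec-done
t=8  I1 exec-done
t=9  I1 writes R0
t=10  I2 reads
t=11  I3 writes R3
t=12  I2 exec-done | I4 issues→LSU
t=13  I2 writes R6 | I4 reads | I5 issues→MUL
t=14  I4 exec-done
t=15  I4 writes R5
t=16  I5 reads | I6 issues→LSU
t=17  I6 reads | I7 issues→SHIFT
t=18  I6 exec-done
t=19  I6 writes R5
t=22  I5 exec-done
t=23  I5 writes R0
t=24  I7 reads
t=25  I7 exec-done
t=26  I7 writes R2
t=27  I8 issues→SHIFT
t=28  I8 reads
t=29  I8 exec-done
t=30  I8 writes R6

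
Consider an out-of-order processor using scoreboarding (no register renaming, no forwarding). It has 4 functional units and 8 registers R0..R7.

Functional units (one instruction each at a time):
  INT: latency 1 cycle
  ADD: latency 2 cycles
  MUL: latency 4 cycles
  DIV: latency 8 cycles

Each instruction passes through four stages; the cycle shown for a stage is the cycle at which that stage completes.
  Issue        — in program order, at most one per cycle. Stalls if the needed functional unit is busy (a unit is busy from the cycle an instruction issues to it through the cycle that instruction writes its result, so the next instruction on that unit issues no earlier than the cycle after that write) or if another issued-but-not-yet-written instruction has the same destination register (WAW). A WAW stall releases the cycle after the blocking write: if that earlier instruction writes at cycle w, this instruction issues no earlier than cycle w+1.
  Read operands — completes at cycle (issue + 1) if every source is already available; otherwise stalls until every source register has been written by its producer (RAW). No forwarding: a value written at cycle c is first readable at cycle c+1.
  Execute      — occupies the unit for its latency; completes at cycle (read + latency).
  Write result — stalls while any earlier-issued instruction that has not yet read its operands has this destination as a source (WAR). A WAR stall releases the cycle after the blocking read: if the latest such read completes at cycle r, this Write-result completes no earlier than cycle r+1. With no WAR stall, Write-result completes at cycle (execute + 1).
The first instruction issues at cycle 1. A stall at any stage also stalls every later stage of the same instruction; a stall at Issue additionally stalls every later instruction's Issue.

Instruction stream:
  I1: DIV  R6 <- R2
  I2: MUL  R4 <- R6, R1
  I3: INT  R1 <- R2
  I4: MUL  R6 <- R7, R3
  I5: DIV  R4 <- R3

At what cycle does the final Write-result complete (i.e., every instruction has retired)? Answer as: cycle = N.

1) issue 1, read 2, done 10, write 11
2) issue 2, read 12, done 16, write 17  <RAW R6: wait I1 write@11>
3) issue 3, read 4, done 5, write 13  <WAR R1: wait I2 read@12>
4) issue 18, read 19, done 23, write 24  <struct: MUL busy until I2 writes@17>
5) issue 19, read 20, done 28, write 29

cycle = 29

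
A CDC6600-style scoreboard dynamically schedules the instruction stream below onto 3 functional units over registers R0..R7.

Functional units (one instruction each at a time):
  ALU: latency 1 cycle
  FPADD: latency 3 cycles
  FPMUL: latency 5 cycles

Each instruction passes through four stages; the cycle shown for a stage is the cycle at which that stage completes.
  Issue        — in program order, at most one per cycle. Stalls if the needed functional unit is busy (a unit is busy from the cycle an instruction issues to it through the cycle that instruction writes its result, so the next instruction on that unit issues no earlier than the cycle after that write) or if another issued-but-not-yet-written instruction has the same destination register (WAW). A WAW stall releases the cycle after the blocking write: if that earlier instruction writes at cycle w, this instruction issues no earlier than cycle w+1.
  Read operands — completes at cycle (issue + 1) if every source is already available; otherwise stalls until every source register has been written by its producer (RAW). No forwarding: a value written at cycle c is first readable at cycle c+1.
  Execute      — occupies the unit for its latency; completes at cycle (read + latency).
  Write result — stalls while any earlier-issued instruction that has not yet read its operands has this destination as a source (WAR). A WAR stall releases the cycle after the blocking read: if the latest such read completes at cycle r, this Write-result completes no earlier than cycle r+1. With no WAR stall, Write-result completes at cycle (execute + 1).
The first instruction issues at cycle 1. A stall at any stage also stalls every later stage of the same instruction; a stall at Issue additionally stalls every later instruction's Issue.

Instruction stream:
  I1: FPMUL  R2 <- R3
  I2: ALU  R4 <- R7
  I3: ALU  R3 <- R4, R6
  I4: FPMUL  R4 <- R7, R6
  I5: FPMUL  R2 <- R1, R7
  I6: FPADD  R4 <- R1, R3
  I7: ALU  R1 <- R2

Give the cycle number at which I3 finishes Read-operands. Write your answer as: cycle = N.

t=1  issue I1 (FPMUL)
t=2  I1 read-ops; issue I2 (ALU)
t=3  I2 read-ops
t=4  I2 finished on ALU
t=5  I2→R4
t=6  issue I3 (ALU)
t=7  I1 finished on FPMUL; I3 read-ops
t=8  I1→R2; I3 finished on ALU
t=9  I3→R3; issue I4 (FPMUL)
t=10  I4 read-ops
t=15  I4 finished on FPMUL
t=16  I4→R4
t=17  issue I5 (FPMUL)
t=18  I5 read-ops; issue I6 (FPADD)
t=19  I6 read-ops; issue I7 (ALU)
t=22  I6 finished on FPADD
t=23  I5 finished on FPMUL; I6→R4
t=24  I5→R2
t=25  I7 read-ops
t=26  I7 finished on ALU
t=27  I7→R1

cycle = 7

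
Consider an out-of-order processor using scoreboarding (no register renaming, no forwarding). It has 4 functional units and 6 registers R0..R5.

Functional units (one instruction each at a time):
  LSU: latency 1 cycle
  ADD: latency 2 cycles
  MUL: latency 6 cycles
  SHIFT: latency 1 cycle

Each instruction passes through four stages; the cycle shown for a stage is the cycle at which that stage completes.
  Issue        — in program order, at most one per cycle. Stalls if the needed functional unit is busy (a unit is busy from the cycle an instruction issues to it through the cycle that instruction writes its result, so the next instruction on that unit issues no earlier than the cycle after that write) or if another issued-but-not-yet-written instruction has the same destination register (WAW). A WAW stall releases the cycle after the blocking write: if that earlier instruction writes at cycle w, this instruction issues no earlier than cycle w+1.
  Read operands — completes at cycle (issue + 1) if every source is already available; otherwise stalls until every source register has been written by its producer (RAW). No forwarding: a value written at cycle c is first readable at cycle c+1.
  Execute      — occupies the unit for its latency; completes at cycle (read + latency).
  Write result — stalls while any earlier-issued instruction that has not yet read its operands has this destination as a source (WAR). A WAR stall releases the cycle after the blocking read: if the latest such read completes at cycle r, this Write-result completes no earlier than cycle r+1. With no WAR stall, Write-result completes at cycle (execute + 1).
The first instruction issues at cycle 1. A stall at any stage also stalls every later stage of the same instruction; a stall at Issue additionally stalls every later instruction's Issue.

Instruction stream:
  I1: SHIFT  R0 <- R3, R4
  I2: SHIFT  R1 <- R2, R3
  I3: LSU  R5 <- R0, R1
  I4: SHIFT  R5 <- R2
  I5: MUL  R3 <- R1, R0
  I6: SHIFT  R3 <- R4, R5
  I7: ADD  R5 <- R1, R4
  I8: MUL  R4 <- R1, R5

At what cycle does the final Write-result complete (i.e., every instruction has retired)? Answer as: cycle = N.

c1: issue I1 (SHIFT)
c2: I1 read-ops
c3: I1 finished on SHIFT
c4: I1→R0
c5: issue I2 (SHIFT)
c6: I2 read-ops · issue I3 (LSU)
c7: I2 finished on SHIFT
c8: I2→R1
c9: I3 read-ops
c10: I3 finished on LSU
c11: I3→R5
c12: issue I4 (SHIFT)
c13: I4 read-ops · issue I5 (MUL)
c14: I4 finished on SHIFT · I5 read-ops
c15: I4→R5
c20: I5 finished on MUL
c21: I5→R3
c22: issue I6 (SHIFT)
c23: I6 read-ops · issue I7 (ADD)
c24: I6 finished on SHIFT · I7 read-ops · issue I8 (MUL)
c25: I6→R3
c26: I7 finished on ADD
c27: I7→R5
c28: I8 read-ops
c34: I8 finished on MUL
c35: I8→R4

cycle = 35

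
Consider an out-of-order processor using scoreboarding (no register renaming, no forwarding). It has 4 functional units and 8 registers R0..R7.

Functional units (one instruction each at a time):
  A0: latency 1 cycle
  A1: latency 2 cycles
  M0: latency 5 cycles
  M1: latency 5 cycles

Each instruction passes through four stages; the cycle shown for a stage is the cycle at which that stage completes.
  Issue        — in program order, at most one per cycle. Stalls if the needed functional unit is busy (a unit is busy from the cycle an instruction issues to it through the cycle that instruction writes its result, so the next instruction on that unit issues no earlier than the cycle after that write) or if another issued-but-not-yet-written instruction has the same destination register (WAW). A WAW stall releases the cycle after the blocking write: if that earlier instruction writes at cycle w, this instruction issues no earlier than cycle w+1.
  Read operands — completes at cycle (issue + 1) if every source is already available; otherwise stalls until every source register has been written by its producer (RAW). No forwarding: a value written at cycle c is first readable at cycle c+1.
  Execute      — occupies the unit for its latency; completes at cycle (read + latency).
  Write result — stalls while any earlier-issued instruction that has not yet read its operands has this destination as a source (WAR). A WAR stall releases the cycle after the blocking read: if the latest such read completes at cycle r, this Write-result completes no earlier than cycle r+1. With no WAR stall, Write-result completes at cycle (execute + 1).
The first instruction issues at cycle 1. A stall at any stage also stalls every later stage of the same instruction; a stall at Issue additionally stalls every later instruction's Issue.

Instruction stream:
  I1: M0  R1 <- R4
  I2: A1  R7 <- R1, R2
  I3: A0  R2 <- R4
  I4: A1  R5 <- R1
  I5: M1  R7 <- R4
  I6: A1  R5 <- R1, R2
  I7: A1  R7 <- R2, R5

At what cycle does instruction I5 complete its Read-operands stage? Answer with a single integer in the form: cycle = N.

  I1 | 1 | 2 | 7 | 8
  I2 | 2 | 9 | 11 | 12   RAW R1: wait I1 write@8
  I3 | 3 | 4 | 5 | 10   WAR R2: wait I2 read@9
  I4 | 13 | 14 | 16 | 17   struct: A1 busy until I2 writes@12
  I5 | 14 | 15 | 20 | 21
  I6 | 18 | 19 | 21 | 22   struct: A1 busy until I4 writes@17
  I7 | 23 | 24 | 26 | 27   struct: A1 busy until I6 writes@22

cycle = 15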